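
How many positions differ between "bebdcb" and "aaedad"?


Comparing "bebdcb" and "aaedad" position by position:
  Position 0: 'b' vs 'a' => DIFFER
  Position 1: 'e' vs 'a' => DIFFER
  Position 2: 'b' vs 'e' => DIFFER
  Position 3: 'd' vs 'd' => same
  Position 4: 'c' vs 'a' => DIFFER
  Position 5: 'b' vs 'd' => DIFFER
Positions that differ: 5

5


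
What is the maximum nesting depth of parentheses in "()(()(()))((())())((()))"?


Input: "()(()(()))((())())((()))"
Tracking depth:
  Position 0 '(': depth becomes 1
  Position 1 ')': depth becomes 0
  Position 2 '(': depth becomes 1
  Position 3 '(': depth becomes 2
  Position 4 ')': depth becomes 1
  Position 5 '(': depth becomes 2
  Position 6 '(': depth becomes 3
  Position 7 ')': depth becomes 2
  Position 8 ')': depth becomes 1
  Position 9 ')': depth becomes 0
  Position 10 '(': depth becomes 1
  Position 11 '(': depth becomes 2
  Position 12 '(': depth becomes 3
  Position 13 ')': depth becomes 2
  Position 14 ')': depth becomes 1
  Position 15 '(': depth becomes 2
  Position 16 ')': depth becomes 1
  Position 17 ')': depth becomes 0
  Position 18 '(': depth becomes 1
  Position 19 '(': depth becomes 2
  Position 20 '(': depth becomes 3
  Position 21 ')': depth becomes 2
  Position 22 ')': depth becomes 1
  Position 23 ')': depth becomes 0
Maximum depth reached: 3

3


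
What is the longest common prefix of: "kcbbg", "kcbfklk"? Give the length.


Words: kcbbg, kcbfklk
  Position 0: all 'k' => match
  Position 1: all 'c' => match
  Position 2: all 'b' => match
  Position 3: ('b', 'f') => mismatch, stop
LCP = "kcb" (length 3)

3


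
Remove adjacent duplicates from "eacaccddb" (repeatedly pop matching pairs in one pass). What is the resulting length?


Input: eacaccddb
Stack-based adjacent duplicate removal:
  Read 'e': push. Stack: e
  Read 'a': push. Stack: ea
  Read 'c': push. Stack: eac
  Read 'a': push. Stack: eaca
  Read 'c': push. Stack: eacac
  Read 'c': matches stack top 'c' => pop. Stack: eaca
  Read 'd': push. Stack: eacad
  Read 'd': matches stack top 'd' => pop. Stack: eaca
  Read 'b': push. Stack: eacab
Final stack: "eacab" (length 5)

5


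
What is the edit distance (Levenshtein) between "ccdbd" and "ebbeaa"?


Computing edit distance: "ccdbd" -> "ebbeaa"
DP table:
           e    b    b    e    a    a
      0    1    2    3    4    5    6
  c   1    1    2    3    4    5    6
  c   2    2    2    3    4    5    6
  d   3    3    3    3    4    5    6
  b   4    4    3    3    4    5    6
  d   5    5    4    4    4    5    6
Edit distance = dp[5][6] = 6

6


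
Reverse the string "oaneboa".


Input: oaneboa
Reading characters right to left:
  Position 6: 'a'
  Position 5: 'o'
  Position 4: 'b'
  Position 3: 'e'
  Position 2: 'n'
  Position 1: 'a'
  Position 0: 'o'
Reversed: aobenao

aobenao


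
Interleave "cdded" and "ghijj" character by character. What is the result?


Interleaving "cdded" and "ghijj":
  Position 0: 'c' from first, 'g' from second => "cg"
  Position 1: 'd' from first, 'h' from second => "dh"
  Position 2: 'd' from first, 'i' from second => "di"
  Position 3: 'e' from first, 'j' from second => "ej"
  Position 4: 'd' from first, 'j' from second => "dj"
Result: cgdhdiejdj

cgdhdiejdj


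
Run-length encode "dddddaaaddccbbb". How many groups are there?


Input: dddddaaaddccbbb
Scanning for consecutive runs:
  Group 1: 'd' x 5 (positions 0-4)
  Group 2: 'a' x 3 (positions 5-7)
  Group 3: 'd' x 2 (positions 8-9)
  Group 4: 'c' x 2 (positions 10-11)
  Group 5: 'b' x 3 (positions 12-14)
Total groups: 5

5


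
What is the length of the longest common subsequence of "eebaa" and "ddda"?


LCS of "eebaa" and "ddda"
DP table:
           d    d    d    a
      0    0    0    0    0
  e   0    0    0    0    0
  e   0    0    0    0    0
  b   0    0    0    0    0
  a   0    0    0    0    1
  a   0    0    0    0    1
LCS length = dp[5][4] = 1

1


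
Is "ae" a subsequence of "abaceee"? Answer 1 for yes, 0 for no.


Check if "ae" is a subsequence of "abaceee"
Greedy scan:
  Position 0 ('a'): matches sub[0] = 'a'
  Position 1 ('b'): no match needed
  Position 2 ('a'): no match needed
  Position 3 ('c'): no match needed
  Position 4 ('e'): matches sub[1] = 'e'
  Position 5 ('e'): no match needed
  Position 6 ('e'): no match needed
All 2 characters matched => is a subsequence

1


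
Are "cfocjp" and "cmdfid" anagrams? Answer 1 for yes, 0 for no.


Strings: "cfocjp", "cmdfid"
Sorted first:  ccfjop
Sorted second: cddfim
Differ at position 1: 'c' vs 'd' => not anagrams

0


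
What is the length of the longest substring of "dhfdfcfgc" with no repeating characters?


Input: "dhfdfcfgc"
Sliding window (track last position of each char):
  Position 0 ('d'): window [0,0] length 1 -- new best
  Position 1 ('h'): window [0,1] length 2 -- new best
  Position 2 ('f'): window [0,2] length 3 -- new best
  Position 3 ('d'): repeat (last at 0), move window start to 1
  Position 3 ('d'): window [1,3] length 3
  Position 4 ('f'): repeat (last at 2), move window start to 3
  Position 4 ('f'): window [3,4] length 2
  Position 5 ('c'): window [3,5] length 3
  Position 6 ('f'): repeat (last at 4), move window start to 5
  Position 6 ('f'): window [5,6] length 2
  Position 7 ('g'): window [5,7] length 3
  Position 8 ('c'): repeat (last at 5), move window start to 6
  Position 8 ('c'): window [6,8] length 3
Longest substring with no repeats: "dhf" with length 3

3


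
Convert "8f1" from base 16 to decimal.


Input: "8f1" in base 16
Positional expansion:
  Digit '8' (value 8) x 16^2 = 2048
  Digit 'f' (value 15) x 16^1 = 240
  Digit '1' (value 1) x 16^0 = 1
Sum = 2289

2289


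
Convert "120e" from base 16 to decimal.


Input: "120e" in base 16
Positional expansion:
  Digit '1' (value 1) x 16^3 = 4096
  Digit '2' (value 2) x 16^2 = 512
  Digit '0' (value 0) x 16^1 = 0
  Digit 'e' (value 14) x 16^0 = 14
Sum = 4622

4622


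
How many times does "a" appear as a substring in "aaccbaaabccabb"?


Searching for "a" in "aaccbaaabccabb"
Scanning each position:
  Position 0: "a" => MATCH
  Position 1: "a" => MATCH
  Position 2: "c" => no
  Position 3: "c" => no
  Position 4: "b" => no
  Position 5: "a" => MATCH
  Position 6: "a" => MATCH
  Position 7: "a" => MATCH
  Position 8: "b" => no
  Position 9: "c" => no
  Position 10: "c" => no
  Position 11: "a" => MATCH
  Position 12: "b" => no
  Position 13: "b" => no
Total occurrences: 6

6


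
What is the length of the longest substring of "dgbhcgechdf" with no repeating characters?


Input: "dgbhcgechdf"
Sliding window (track last position of each char):
  Position 0 ('d'): window [0,0] length 1 -- new best
  Position 1 ('g'): window [0,1] length 2 -- new best
  Position 2 ('b'): window [0,2] length 3 -- new best
  Position 3 ('h'): window [0,3] length 4 -- new best
  Position 4 ('c'): window [0,4] length 5 -- new best
  Position 5 ('g'): repeat (last at 1), move window start to 2
  Position 5 ('g'): window [2,5] length 4
  Position 6 ('e'): window [2,6] length 5
  Position 7 ('c'): repeat (last at 4), move window start to 5
  Position 7 ('c'): window [5,7] length 3
  Position 8 ('h'): window [5,8] length 4
  Position 9 ('d'): window [5,9] length 5
  Position 10 ('f'): window [5,10] length 6 -- new best
Longest substring with no repeats: "gechdf" with length 6

6


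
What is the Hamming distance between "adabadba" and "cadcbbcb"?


Comparing "adabadba" and "cadcbbcb" position by position:
  Position 0: 'a' vs 'c' => differ
  Position 1: 'd' vs 'a' => differ
  Position 2: 'a' vs 'd' => differ
  Position 3: 'b' vs 'c' => differ
  Position 4: 'a' vs 'b' => differ
  Position 5: 'd' vs 'b' => differ
  Position 6: 'b' vs 'c' => differ
  Position 7: 'a' vs 'b' => differ
Total differences (Hamming distance): 8

8


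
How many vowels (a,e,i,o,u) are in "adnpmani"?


Input: adnpmani
Checking each character:
  'a' at position 0: vowel (running total: 1)
  'd' at position 1: consonant
  'n' at position 2: consonant
  'p' at position 3: consonant
  'm' at position 4: consonant
  'a' at position 5: vowel (running total: 2)
  'n' at position 6: consonant
  'i' at position 7: vowel (running total: 3)
Total vowels: 3

3


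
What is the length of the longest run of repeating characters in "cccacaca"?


Input: "cccacaca"
Scanning for longest run:
  Position 1 ('c'): continues run of 'c', length=2
  Position 2 ('c'): continues run of 'c', length=3
  Position 3 ('a'): new char, reset run to 1
  Position 4 ('c'): new char, reset run to 1
  Position 5 ('a'): new char, reset run to 1
  Position 6 ('c'): new char, reset run to 1
  Position 7 ('a'): new char, reset run to 1
Longest run: 'c' with length 3

3


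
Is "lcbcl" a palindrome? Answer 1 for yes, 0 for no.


Input: lcbcl
Reversed: lcbcl
  Compare pos 0 ('l') with pos 4 ('l'): match
  Compare pos 1 ('c') with pos 3 ('c'): match
Result: palindrome

1


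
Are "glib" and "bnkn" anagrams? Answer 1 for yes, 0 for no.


Strings: "glib", "bnkn"
Sorted first:  bgil
Sorted second: bknn
Differ at position 1: 'g' vs 'k' => not anagrams

0


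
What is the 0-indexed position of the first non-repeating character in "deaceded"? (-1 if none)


Input: deaceded
Character frequencies:
  'a': 1
  'c': 1
  'd': 3
  'e': 3
Scanning left to right for freq == 1:
  Position 0 ('d'): freq=3, skip
  Position 1 ('e'): freq=3, skip
  Position 2 ('a'): unique! => answer = 2

2


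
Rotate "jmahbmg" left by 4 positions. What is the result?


Input: "jmahbmg", rotate left by 4
First 4 characters: "jmah"
Remaining characters: "bmg"
Concatenate remaining + first: "bmg" + "jmah" = "bmgjmah"

bmgjmah


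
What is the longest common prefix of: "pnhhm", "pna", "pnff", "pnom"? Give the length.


Words: pnhhm, pna, pnff, pnom
  Position 0: all 'p' => match
  Position 1: all 'n' => match
  Position 2: ('h', 'a', 'f', 'o') => mismatch, stop
LCP = "pn" (length 2)

2


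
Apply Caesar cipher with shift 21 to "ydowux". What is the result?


Caesar cipher: shift "ydowux" by 21
  'y' (pos 24) + 21 = pos 19 = 't'
  'd' (pos 3) + 21 = pos 24 = 'y'
  'o' (pos 14) + 21 = pos 9 = 'j'
  'w' (pos 22) + 21 = pos 17 = 'r'
  'u' (pos 20) + 21 = pos 15 = 'p'
  'x' (pos 23) + 21 = pos 18 = 's'
Result: tyjrps

tyjrps


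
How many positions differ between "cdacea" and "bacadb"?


Comparing "cdacea" and "bacadb" position by position:
  Position 0: 'c' vs 'b' => DIFFER
  Position 1: 'd' vs 'a' => DIFFER
  Position 2: 'a' vs 'c' => DIFFER
  Position 3: 'c' vs 'a' => DIFFER
  Position 4: 'e' vs 'd' => DIFFER
  Position 5: 'a' vs 'b' => DIFFER
Positions that differ: 6

6


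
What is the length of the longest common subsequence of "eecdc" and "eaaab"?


LCS of "eecdc" and "eaaab"
DP table:
           e    a    a    a    b
      0    0    0    0    0    0
  e   0    1    1    1    1    1
  e   0    1    1    1    1    1
  c   0    1    1    1    1    1
  d   0    1    1    1    1    1
  c   0    1    1    1    1    1
LCS length = dp[5][5] = 1

1


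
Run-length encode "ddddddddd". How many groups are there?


Input: ddddddddd
Scanning for consecutive runs:
  Group 1: 'd' x 9 (positions 0-8)
Total groups: 1

1


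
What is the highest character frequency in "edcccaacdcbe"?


Input: edcccaacdcbe
Character counts:
  'a': 2
  'b': 1
  'c': 5
  'd': 2
  'e': 2
Maximum frequency: 5

5


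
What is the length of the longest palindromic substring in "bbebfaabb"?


Input: "bbebfaabb"
Checking substrings for palindromes:
  [1:4] "beb" (len 3) => palindrome
  [0:2] "bb" (len 2) => palindrome
  [5:7] "aa" (len 2) => palindrome
  [7:9] "bb" (len 2) => palindrome
Longest palindromic substring: "beb" with length 3

3


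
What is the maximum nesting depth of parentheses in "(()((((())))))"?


Input: "(()((((())))))"
Tracking depth:
  Position 0 '(': depth becomes 1
  Position 1 '(': depth becomes 2
  Position 2 ')': depth becomes 1
  Position 3 '(': depth becomes 2
  Position 4 '(': depth becomes 3
  Position 5 '(': depth becomes 4
  Position 6 '(': depth becomes 5
  Position 7 '(': depth becomes 6
  Position 8 ')': depth becomes 5
  Position 9 ')': depth becomes 4
  Position 10 ')': depth becomes 3
  Position 11 ')': depth becomes 2
  Position 12 ')': depth becomes 1
  Position 13 ')': depth becomes 0
Maximum depth reached: 6

6


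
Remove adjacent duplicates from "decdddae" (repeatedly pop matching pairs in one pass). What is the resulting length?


Input: decdddae
Stack-based adjacent duplicate removal:
  Read 'd': push. Stack: d
  Read 'e': push. Stack: de
  Read 'c': push. Stack: dec
  Read 'd': push. Stack: decd
  Read 'd': matches stack top 'd' => pop. Stack: dec
  Read 'd': push. Stack: decd
  Read 'a': push. Stack: decda
  Read 'e': push. Stack: decdae
Final stack: "decdae" (length 6)

6


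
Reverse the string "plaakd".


Input: plaakd
Reading characters right to left:
  Position 5: 'd'
  Position 4: 'k'
  Position 3: 'a'
  Position 2: 'a'
  Position 1: 'l'
  Position 0: 'p'
Reversed: dkaalp

dkaalp


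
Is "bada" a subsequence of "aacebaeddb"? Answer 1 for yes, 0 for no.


Check if "bada" is a subsequence of "aacebaeddb"
Greedy scan:
  Position 0 ('a'): no match needed
  Position 1 ('a'): no match needed
  Position 2 ('c'): no match needed
  Position 3 ('e'): no match needed
  Position 4 ('b'): matches sub[0] = 'b'
  Position 5 ('a'): matches sub[1] = 'a'
  Position 6 ('e'): no match needed
  Position 7 ('d'): matches sub[2] = 'd'
  Position 8 ('d'): no match needed
  Position 9 ('b'): no match needed
Only matched 3/4 characters => not a subsequence

0


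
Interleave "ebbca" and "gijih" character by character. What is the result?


Interleaving "ebbca" and "gijih":
  Position 0: 'e' from first, 'g' from second => "eg"
  Position 1: 'b' from first, 'i' from second => "bi"
  Position 2: 'b' from first, 'j' from second => "bj"
  Position 3: 'c' from first, 'i' from second => "ci"
  Position 4: 'a' from first, 'h' from second => "ah"
Result: egbibjciah

egbibjciah


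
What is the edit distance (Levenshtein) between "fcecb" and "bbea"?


Computing edit distance: "fcecb" -> "bbea"
DP table:
           b    b    e    a
      0    1    2    3    4
  f   1    1    2    3    4
  c   2    2    2    3    4
  e   3    3    3    2    3
  c   4    4    4    3    3
  b   5    4    4    4    4
Edit distance = dp[5][4] = 4

4


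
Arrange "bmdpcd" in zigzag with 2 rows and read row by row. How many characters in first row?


Zigzag "bmdpcd" into 2 rows:
Placing characters:
  'b' => row 0
  'm' => row 1
  'd' => row 0
  'p' => row 1
  'c' => row 0
  'd' => row 1
Rows:
  Row 0: "bdc"
  Row 1: "mpd"
First row length: 3

3


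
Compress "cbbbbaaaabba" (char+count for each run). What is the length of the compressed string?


Input: cbbbbaaaabba
Runs:
  'c' x 1 => "c1"
  'b' x 4 => "b4"
  'a' x 4 => "a4"
  'b' x 2 => "b2"
  'a' x 1 => "a1"
Compressed: "c1b4a4b2a1"
Compressed length: 10

10


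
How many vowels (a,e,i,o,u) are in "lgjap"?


Input: lgjap
Checking each character:
  'l' at position 0: consonant
  'g' at position 1: consonant
  'j' at position 2: consonant
  'a' at position 3: vowel (running total: 1)
  'p' at position 4: consonant
Total vowels: 1

1


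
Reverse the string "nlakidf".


Input: nlakidf
Reading characters right to left:
  Position 6: 'f'
  Position 5: 'd'
  Position 4: 'i'
  Position 3: 'k'
  Position 2: 'a'
  Position 1: 'l'
  Position 0: 'n'
Reversed: fdikaln

fdikaln


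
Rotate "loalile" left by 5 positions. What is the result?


Input: "loalile", rotate left by 5
First 5 characters: "loali"
Remaining characters: "le"
Concatenate remaining + first: "le" + "loali" = "leloali"

leloali


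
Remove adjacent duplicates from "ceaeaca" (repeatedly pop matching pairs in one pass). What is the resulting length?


Input: ceaeaca
Stack-based adjacent duplicate removal:
  Read 'c': push. Stack: c
  Read 'e': push. Stack: ce
  Read 'a': push. Stack: cea
  Read 'e': push. Stack: ceae
  Read 'a': push. Stack: ceaea
  Read 'c': push. Stack: ceaeac
  Read 'a': push. Stack: ceaeaca
Final stack: "ceaeaca" (length 7)

7


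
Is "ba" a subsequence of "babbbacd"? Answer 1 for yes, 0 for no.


Check if "ba" is a subsequence of "babbbacd"
Greedy scan:
  Position 0 ('b'): matches sub[0] = 'b'
  Position 1 ('a'): matches sub[1] = 'a'
  Position 2 ('b'): no match needed
  Position 3 ('b'): no match needed
  Position 4 ('b'): no match needed
  Position 5 ('a'): no match needed
  Position 6 ('c'): no match needed
  Position 7 ('d'): no match needed
All 2 characters matched => is a subsequence

1


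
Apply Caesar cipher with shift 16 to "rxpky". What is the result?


Caesar cipher: shift "rxpky" by 16
  'r' (pos 17) + 16 = pos 7 = 'h'
  'x' (pos 23) + 16 = pos 13 = 'n'
  'p' (pos 15) + 16 = pos 5 = 'f'
  'k' (pos 10) + 16 = pos 0 = 'a'
  'y' (pos 24) + 16 = pos 14 = 'o'
Result: hnfao

hnfao


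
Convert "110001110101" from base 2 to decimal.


Input: "110001110101" in base 2
Positional expansion:
  Digit '1' (value 1) x 2^11 = 2048
  Digit '1' (value 1) x 2^10 = 1024
  Digit '0' (value 0) x 2^9 = 0
  Digit '0' (value 0) x 2^8 = 0
  Digit '0' (value 0) x 2^7 = 0
  Digit '1' (value 1) x 2^6 = 64
  Digit '1' (value 1) x 2^5 = 32
  Digit '1' (value 1) x 2^4 = 16
  Digit '0' (value 0) x 2^3 = 0
  Digit '1' (value 1) x 2^2 = 4
  Digit '0' (value 0) x 2^1 = 0
  Digit '1' (value 1) x 2^0 = 1
Sum = 3189

3189


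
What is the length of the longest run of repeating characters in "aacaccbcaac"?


Input: "aacaccbcaac"
Scanning for longest run:
  Position 1 ('a'): continues run of 'a', length=2
  Position 2 ('c'): new char, reset run to 1
  Position 3 ('a'): new char, reset run to 1
  Position 4 ('c'): new char, reset run to 1
  Position 5 ('c'): continues run of 'c', length=2
  Position 6 ('b'): new char, reset run to 1
  Position 7 ('c'): new char, reset run to 1
  Position 8 ('a'): new char, reset run to 1
  Position 9 ('a'): continues run of 'a', length=2
  Position 10 ('c'): new char, reset run to 1
Longest run: 'a' with length 2

2


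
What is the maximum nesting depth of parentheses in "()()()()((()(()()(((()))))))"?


Input: "()()()()((()(()()(((()))))))"
Tracking depth:
  Position 0 '(': depth becomes 1
  Position 1 ')': depth becomes 0
  Position 2 '(': depth becomes 1
  Position 3 ')': depth becomes 0
  Position 4 '(': depth becomes 1
  Position 5 ')': depth becomes 0
  Position 6 '(': depth becomes 1
  Position 7 ')': depth becomes 0
  Position 8 '(': depth becomes 1
  Position 9 '(': depth becomes 2
  Position 10 '(': depth becomes 3
  Position 11 ')': depth becomes 2
  Position 12 '(': depth becomes 3
  Position 13 '(': depth becomes 4
  Position 14 ')': depth becomes 3
  Position 15 '(': depth becomes 4
  Position 16 ')': depth becomes 3
  Position 17 '(': depth becomes 4
  Position 18 '(': depth becomes 5
  Position 19 '(': depth becomes 6
  Position 20 '(': depth becomes 7
  Position 21 ')': depth becomes 6
  Position 22 ')': depth becomes 5
  Position 23 ')': depth becomes 4
  Position 24 ')': depth becomes 3
  Position 25 ')': depth becomes 2
  Position 26 ')': depth becomes 1
  Position 27 ')': depth becomes 0
Maximum depth reached: 7

7


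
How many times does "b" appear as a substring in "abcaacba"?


Searching for "b" in "abcaacba"
Scanning each position:
  Position 0: "a" => no
  Position 1: "b" => MATCH
  Position 2: "c" => no
  Position 3: "a" => no
  Position 4: "a" => no
  Position 5: "c" => no
  Position 6: "b" => MATCH
  Position 7: "a" => no
Total occurrences: 2

2


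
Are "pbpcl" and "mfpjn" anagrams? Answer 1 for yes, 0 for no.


Strings: "pbpcl", "mfpjn"
Sorted first:  bclpp
Sorted second: fjmnp
Differ at position 0: 'b' vs 'f' => not anagrams

0


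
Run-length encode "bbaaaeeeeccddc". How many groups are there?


Input: bbaaaeeeeccddc
Scanning for consecutive runs:
  Group 1: 'b' x 2 (positions 0-1)
  Group 2: 'a' x 3 (positions 2-4)
  Group 3: 'e' x 4 (positions 5-8)
  Group 4: 'c' x 2 (positions 9-10)
  Group 5: 'd' x 2 (positions 11-12)
  Group 6: 'c' x 1 (positions 13-13)
Total groups: 6

6


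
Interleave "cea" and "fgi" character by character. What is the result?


Interleaving "cea" and "fgi":
  Position 0: 'c' from first, 'f' from second => "cf"
  Position 1: 'e' from first, 'g' from second => "eg"
  Position 2: 'a' from first, 'i' from second => "ai"
Result: cfegai

cfegai


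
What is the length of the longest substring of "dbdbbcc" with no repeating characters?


Input: "dbdbbcc"
Sliding window (track last position of each char):
  Position 0 ('d'): window [0,0] length 1 -- new best
  Position 1 ('b'): window [0,1] length 2 -- new best
  Position 2 ('d'): repeat (last at 0), move window start to 1
  Position 2 ('d'): window [1,2] length 2
  Position 3 ('b'): repeat (last at 1), move window start to 2
  Position 3 ('b'): window [2,3] length 2
  Position 4 ('b'): repeat (last at 3), move window start to 4
  Position 4 ('b'): window [4,4] length 1
  Position 5 ('c'): window [4,5] length 2
  Position 6 ('c'): repeat (last at 5), move window start to 6
  Position 6 ('c'): window [6,6] length 1
Longest substring with no repeats: "db" with length 2

2


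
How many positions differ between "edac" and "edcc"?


Comparing "edac" and "edcc" position by position:
  Position 0: 'e' vs 'e' => same
  Position 1: 'd' vs 'd' => same
  Position 2: 'a' vs 'c' => DIFFER
  Position 3: 'c' vs 'c' => same
Positions that differ: 1

1


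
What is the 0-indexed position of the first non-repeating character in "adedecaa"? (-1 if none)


Input: adedecaa
Character frequencies:
  'a': 3
  'c': 1
  'd': 2
  'e': 2
Scanning left to right for freq == 1:
  Position 0 ('a'): freq=3, skip
  Position 1 ('d'): freq=2, skip
  Position 2 ('e'): freq=2, skip
  Position 3 ('d'): freq=2, skip
  Position 4 ('e'): freq=2, skip
  Position 5 ('c'): unique! => answer = 5

5


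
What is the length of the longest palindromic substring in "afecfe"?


Input: "afecfe"
Checking substrings for palindromes:
  No multi-char palindromic substrings found
Longest palindromic substring: "a" with length 1

1


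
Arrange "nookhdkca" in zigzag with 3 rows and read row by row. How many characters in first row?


Zigzag "nookhdkca" into 3 rows:
Placing characters:
  'n' => row 0
  'o' => row 1
  'o' => row 2
  'k' => row 1
  'h' => row 0
  'd' => row 1
  'k' => row 2
  'c' => row 1
  'a' => row 0
Rows:
  Row 0: "nha"
  Row 1: "okdc"
  Row 2: "ok"
First row length: 3

3


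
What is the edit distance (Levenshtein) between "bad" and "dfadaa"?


Computing edit distance: "bad" -> "dfadaa"
DP table:
           d    f    a    d    a    a
      0    1    2    3    4    5    6
  b   1    1    2    3    4    5    6
  a   2    2    2    2    3    4    5
  d   3    2    3    3    2    3    4
Edit distance = dp[3][6] = 4

4


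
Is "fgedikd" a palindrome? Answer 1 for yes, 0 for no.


Input: fgedikd
Reversed: dkidegf
  Compare pos 0 ('f') with pos 6 ('d'): MISMATCH
  Compare pos 1 ('g') with pos 5 ('k'): MISMATCH
  Compare pos 2 ('e') with pos 4 ('i'): MISMATCH
Result: not a palindrome

0


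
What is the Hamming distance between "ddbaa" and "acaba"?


Comparing "ddbaa" and "acaba" position by position:
  Position 0: 'd' vs 'a' => differ
  Position 1: 'd' vs 'c' => differ
  Position 2: 'b' vs 'a' => differ
  Position 3: 'a' vs 'b' => differ
  Position 4: 'a' vs 'a' => same
Total differences (Hamming distance): 4

4


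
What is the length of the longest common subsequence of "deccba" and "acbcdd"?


LCS of "deccba" and "acbcdd"
DP table:
           a    c    b    c    d    d
      0    0    0    0    0    0    0
  d   0    0    0    0    0    1    1
  e   0    0    0    0    0    1    1
  c   0    0    1    1    1    1    1
  c   0    0    1    1    2    2    2
  b   0    0    1    2    2    2    2
  a   0    1    1    2    2    2    2
LCS length = dp[6][6] = 2

2


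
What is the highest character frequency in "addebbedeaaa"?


Input: addebbedeaaa
Character counts:
  'a': 4
  'b': 2
  'd': 3
  'e': 3
Maximum frequency: 4

4


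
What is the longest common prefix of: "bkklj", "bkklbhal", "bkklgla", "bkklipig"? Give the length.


Words: bkklj, bkklbhal, bkklgla, bkklipig
  Position 0: all 'b' => match
  Position 1: all 'k' => match
  Position 2: all 'k' => match
  Position 3: all 'l' => match
  Position 4: ('j', 'b', 'g', 'i') => mismatch, stop
LCP = "bkkl" (length 4)

4


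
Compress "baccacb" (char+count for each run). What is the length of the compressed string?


Input: baccacb
Runs:
  'b' x 1 => "b1"
  'a' x 1 => "a1"
  'c' x 2 => "c2"
  'a' x 1 => "a1"
  'c' x 1 => "c1"
  'b' x 1 => "b1"
Compressed: "b1a1c2a1c1b1"
Compressed length: 12

12


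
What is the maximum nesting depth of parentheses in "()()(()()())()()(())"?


Input: "()()(()()())()()(())"
Tracking depth:
  Position 0 '(': depth becomes 1
  Position 1 ')': depth becomes 0
  Position 2 '(': depth becomes 1
  Position 3 ')': depth becomes 0
  Position 4 '(': depth becomes 1
  Position 5 '(': depth becomes 2
  Position 6 ')': depth becomes 1
  Position 7 '(': depth becomes 2
  Position 8 ')': depth becomes 1
  Position 9 '(': depth becomes 2
  Position 10 ')': depth becomes 1
  Position 11 ')': depth becomes 0
  Position 12 '(': depth becomes 1
  Position 13 ')': depth becomes 0
  Position 14 '(': depth becomes 1
  Position 15 ')': depth becomes 0
  Position 16 '(': depth becomes 1
  Position 17 '(': depth becomes 2
  Position 18 ')': depth becomes 1
  Position 19 ')': depth becomes 0
Maximum depth reached: 2

2


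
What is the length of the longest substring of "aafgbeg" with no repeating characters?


Input: "aafgbeg"
Sliding window (track last position of each char):
  Position 0 ('a'): window [0,0] length 1 -- new best
  Position 1 ('a'): repeat (last at 0), move window start to 1
  Position 1 ('a'): window [1,1] length 1
  Position 2 ('f'): window [1,2] length 2 -- new best
  Position 3 ('g'): window [1,3] length 3 -- new best
  Position 4 ('b'): window [1,4] length 4 -- new best
  Position 5 ('e'): window [1,5] length 5 -- new best
  Position 6 ('g'): repeat (last at 3), move window start to 4
  Position 6 ('g'): window [4,6] length 3
Longest substring with no repeats: "afgbe" with length 5

5


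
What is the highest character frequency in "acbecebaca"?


Input: acbecebaca
Character counts:
  'a': 3
  'b': 2
  'c': 3
  'e': 2
Maximum frequency: 3

3


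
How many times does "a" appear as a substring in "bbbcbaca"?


Searching for "a" in "bbbcbaca"
Scanning each position:
  Position 0: "b" => no
  Position 1: "b" => no
  Position 2: "b" => no
  Position 3: "c" => no
  Position 4: "b" => no
  Position 5: "a" => MATCH
  Position 6: "c" => no
  Position 7: "a" => MATCH
Total occurrences: 2

2


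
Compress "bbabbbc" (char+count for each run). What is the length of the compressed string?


Input: bbabbbc
Runs:
  'b' x 2 => "b2"
  'a' x 1 => "a1"
  'b' x 3 => "b3"
  'c' x 1 => "c1"
Compressed: "b2a1b3c1"
Compressed length: 8

8


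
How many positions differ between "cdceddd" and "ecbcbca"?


Comparing "cdceddd" and "ecbcbca" position by position:
  Position 0: 'c' vs 'e' => DIFFER
  Position 1: 'd' vs 'c' => DIFFER
  Position 2: 'c' vs 'b' => DIFFER
  Position 3: 'e' vs 'c' => DIFFER
  Position 4: 'd' vs 'b' => DIFFER
  Position 5: 'd' vs 'c' => DIFFER
  Position 6: 'd' vs 'a' => DIFFER
Positions that differ: 7

7


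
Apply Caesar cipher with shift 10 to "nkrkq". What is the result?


Caesar cipher: shift "nkrkq" by 10
  'n' (pos 13) + 10 = pos 23 = 'x'
  'k' (pos 10) + 10 = pos 20 = 'u'
  'r' (pos 17) + 10 = pos 1 = 'b'
  'k' (pos 10) + 10 = pos 20 = 'u'
  'q' (pos 16) + 10 = pos 0 = 'a'
Result: xubua

xubua


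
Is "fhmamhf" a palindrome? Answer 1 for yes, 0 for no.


Input: fhmamhf
Reversed: fhmamhf
  Compare pos 0 ('f') with pos 6 ('f'): match
  Compare pos 1 ('h') with pos 5 ('h'): match
  Compare pos 2 ('m') with pos 4 ('m'): match
Result: palindrome

1


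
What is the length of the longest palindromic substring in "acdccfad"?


Input: "acdccfad"
Checking substrings for palindromes:
  [1:4] "cdc" (len 3) => palindrome
  [3:5] "cc" (len 2) => palindrome
Longest palindromic substring: "cdc" with length 3

3


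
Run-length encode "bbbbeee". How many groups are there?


Input: bbbbeee
Scanning for consecutive runs:
  Group 1: 'b' x 4 (positions 0-3)
  Group 2: 'e' x 3 (positions 4-6)
Total groups: 2

2


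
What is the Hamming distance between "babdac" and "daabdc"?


Comparing "babdac" and "daabdc" position by position:
  Position 0: 'b' vs 'd' => differ
  Position 1: 'a' vs 'a' => same
  Position 2: 'b' vs 'a' => differ
  Position 3: 'd' vs 'b' => differ
  Position 4: 'a' vs 'd' => differ
  Position 5: 'c' vs 'c' => same
Total differences (Hamming distance): 4

4


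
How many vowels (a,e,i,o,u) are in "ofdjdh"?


Input: ofdjdh
Checking each character:
  'o' at position 0: vowel (running total: 1)
  'f' at position 1: consonant
  'd' at position 2: consonant
  'j' at position 3: consonant
  'd' at position 4: consonant
  'h' at position 5: consonant
Total vowels: 1

1


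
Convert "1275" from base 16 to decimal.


Input: "1275" in base 16
Positional expansion:
  Digit '1' (value 1) x 16^3 = 4096
  Digit '2' (value 2) x 16^2 = 512
  Digit '7' (value 7) x 16^1 = 112
  Digit '5' (value 5) x 16^0 = 5
Sum = 4725

4725


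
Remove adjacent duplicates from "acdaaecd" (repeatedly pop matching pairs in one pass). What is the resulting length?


Input: acdaaecd
Stack-based adjacent duplicate removal:
  Read 'a': push. Stack: a
  Read 'c': push. Stack: ac
  Read 'd': push. Stack: acd
  Read 'a': push. Stack: acda
  Read 'a': matches stack top 'a' => pop. Stack: acd
  Read 'e': push. Stack: acde
  Read 'c': push. Stack: acdec
  Read 'd': push. Stack: acdecd
Final stack: "acdecd" (length 6)

6


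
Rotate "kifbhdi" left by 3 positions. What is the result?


Input: "kifbhdi", rotate left by 3
First 3 characters: "kif"
Remaining characters: "bhdi"
Concatenate remaining + first: "bhdi" + "kif" = "bhdikif"

bhdikif


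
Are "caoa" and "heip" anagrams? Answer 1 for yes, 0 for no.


Strings: "caoa", "heip"
Sorted first:  aaco
Sorted second: ehip
Differ at position 0: 'a' vs 'e' => not anagrams

0


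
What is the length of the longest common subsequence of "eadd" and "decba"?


LCS of "eadd" and "decba"
DP table:
           d    e    c    b    a
      0    0    0    0    0    0
  e   0    0    1    1    1    1
  a   0    0    1    1    1    2
  d   0    1    1    1    1    2
  d   0    1    1    1    1    2
LCS length = dp[4][5] = 2

2


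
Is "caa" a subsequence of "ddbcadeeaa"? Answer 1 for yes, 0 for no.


Check if "caa" is a subsequence of "ddbcadeeaa"
Greedy scan:
  Position 0 ('d'): no match needed
  Position 1 ('d'): no match needed
  Position 2 ('b'): no match needed
  Position 3 ('c'): matches sub[0] = 'c'
  Position 4 ('a'): matches sub[1] = 'a'
  Position 5 ('d'): no match needed
  Position 6 ('e'): no match needed
  Position 7 ('e'): no match needed
  Position 8 ('a'): matches sub[2] = 'a'
  Position 9 ('a'): no match needed
All 3 characters matched => is a subsequence

1


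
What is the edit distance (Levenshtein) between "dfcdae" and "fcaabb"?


Computing edit distance: "dfcdae" -> "fcaabb"
DP table:
           f    c    a    a    b    b
      0    1    2    3    4    5    6
  d   1    1    2    3    4    5    6
  f   2    1    2    3    4    5    6
  c   3    2    1    2    3    4    5
  d   4    3    2    2    3    4    5
  a   5    4    3    2    2    3    4
  e   6    5    4    3    3    3    4
Edit distance = dp[6][6] = 4

4


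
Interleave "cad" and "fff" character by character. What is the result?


Interleaving "cad" and "fff":
  Position 0: 'c' from first, 'f' from second => "cf"
  Position 1: 'a' from first, 'f' from second => "af"
  Position 2: 'd' from first, 'f' from second => "df"
Result: cfafdf

cfafdf


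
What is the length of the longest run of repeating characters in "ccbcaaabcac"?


Input: "ccbcaaabcac"
Scanning for longest run:
  Position 1 ('c'): continues run of 'c', length=2
  Position 2 ('b'): new char, reset run to 1
  Position 3 ('c'): new char, reset run to 1
  Position 4 ('a'): new char, reset run to 1
  Position 5 ('a'): continues run of 'a', length=2
  Position 6 ('a'): continues run of 'a', length=3
  Position 7 ('b'): new char, reset run to 1
  Position 8 ('c'): new char, reset run to 1
  Position 9 ('a'): new char, reset run to 1
  Position 10 ('c'): new char, reset run to 1
Longest run: 'a' with length 3

3


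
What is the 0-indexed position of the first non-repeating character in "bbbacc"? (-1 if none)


Input: bbbacc
Character frequencies:
  'a': 1
  'b': 3
  'c': 2
Scanning left to right for freq == 1:
  Position 0 ('b'): freq=3, skip
  Position 1 ('b'): freq=3, skip
  Position 2 ('b'): freq=3, skip
  Position 3 ('a'): unique! => answer = 3

3


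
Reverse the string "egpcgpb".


Input: egpcgpb
Reading characters right to left:
  Position 6: 'b'
  Position 5: 'p'
  Position 4: 'g'
  Position 3: 'c'
  Position 2: 'p'
  Position 1: 'g'
  Position 0: 'e'
Reversed: bpgcpge

bpgcpge


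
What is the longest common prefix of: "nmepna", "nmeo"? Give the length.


Words: nmepna, nmeo
  Position 0: all 'n' => match
  Position 1: all 'm' => match
  Position 2: all 'e' => match
  Position 3: ('p', 'o') => mismatch, stop
LCP = "nme" (length 3)

3


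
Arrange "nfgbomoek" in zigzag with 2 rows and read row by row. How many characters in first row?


Zigzag "nfgbomoek" into 2 rows:
Placing characters:
  'n' => row 0
  'f' => row 1
  'g' => row 0
  'b' => row 1
  'o' => row 0
  'm' => row 1
  'o' => row 0
  'e' => row 1
  'k' => row 0
Rows:
  Row 0: "ngook"
  Row 1: "fbme"
First row length: 5

5


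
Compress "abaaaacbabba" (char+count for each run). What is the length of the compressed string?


Input: abaaaacbabba
Runs:
  'a' x 1 => "a1"
  'b' x 1 => "b1"
  'a' x 4 => "a4"
  'c' x 1 => "c1"
  'b' x 1 => "b1"
  'a' x 1 => "a1"
  'b' x 2 => "b2"
  'a' x 1 => "a1"
Compressed: "a1b1a4c1b1a1b2a1"
Compressed length: 16

16


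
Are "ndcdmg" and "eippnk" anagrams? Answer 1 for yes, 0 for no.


Strings: "ndcdmg", "eippnk"
Sorted first:  cddgmn
Sorted second: eiknpp
Differ at position 0: 'c' vs 'e' => not anagrams

0


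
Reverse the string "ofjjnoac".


Input: ofjjnoac
Reading characters right to left:
  Position 7: 'c'
  Position 6: 'a'
  Position 5: 'o'
  Position 4: 'n'
  Position 3: 'j'
  Position 2: 'j'
  Position 1: 'f'
  Position 0: 'o'
Reversed: caonjjfo

caonjjfo


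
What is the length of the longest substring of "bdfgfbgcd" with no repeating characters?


Input: "bdfgfbgcd"
Sliding window (track last position of each char):
  Position 0 ('b'): window [0,0] length 1 -- new best
  Position 1 ('d'): window [0,1] length 2 -- new best
  Position 2 ('f'): window [0,2] length 3 -- new best
  Position 3 ('g'): window [0,3] length 4 -- new best
  Position 4 ('f'): repeat (last at 2), move window start to 3
  Position 4 ('f'): window [3,4] length 2
  Position 5 ('b'): window [3,5] length 3
  Position 6 ('g'): repeat (last at 3), move window start to 4
  Position 6 ('g'): window [4,6] length 3
  Position 7 ('c'): window [4,7] length 4
  Position 8 ('d'): window [4,8] length 5 -- new best
Longest substring with no repeats: "fbgcd" with length 5

5


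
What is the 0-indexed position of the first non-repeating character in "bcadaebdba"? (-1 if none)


Input: bcadaebdba
Character frequencies:
  'a': 3
  'b': 3
  'c': 1
  'd': 2
  'e': 1
Scanning left to right for freq == 1:
  Position 0 ('b'): freq=3, skip
  Position 1 ('c'): unique! => answer = 1

1


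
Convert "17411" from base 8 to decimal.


Input: "17411" in base 8
Positional expansion:
  Digit '1' (value 1) x 8^4 = 4096
  Digit '7' (value 7) x 8^3 = 3584
  Digit '4' (value 4) x 8^2 = 256
  Digit '1' (value 1) x 8^1 = 8
  Digit '1' (value 1) x 8^0 = 1
Sum = 7945

7945


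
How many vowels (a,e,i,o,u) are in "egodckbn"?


Input: egodckbn
Checking each character:
  'e' at position 0: vowel (running total: 1)
  'g' at position 1: consonant
  'o' at position 2: vowel (running total: 2)
  'd' at position 3: consonant
  'c' at position 4: consonant
  'k' at position 5: consonant
  'b' at position 6: consonant
  'n' at position 7: consonant
Total vowels: 2

2


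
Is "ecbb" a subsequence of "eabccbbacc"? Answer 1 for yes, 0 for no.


Check if "ecbb" is a subsequence of "eabccbbacc"
Greedy scan:
  Position 0 ('e'): matches sub[0] = 'e'
  Position 1 ('a'): no match needed
  Position 2 ('b'): no match needed
  Position 3 ('c'): matches sub[1] = 'c'
  Position 4 ('c'): no match needed
  Position 5 ('b'): matches sub[2] = 'b'
  Position 6 ('b'): matches sub[3] = 'b'
  Position 7 ('a'): no match needed
  Position 8 ('c'): no match needed
  Position 9 ('c'): no match needed
All 4 characters matched => is a subsequence

1


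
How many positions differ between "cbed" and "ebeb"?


Comparing "cbed" and "ebeb" position by position:
  Position 0: 'c' vs 'e' => DIFFER
  Position 1: 'b' vs 'b' => same
  Position 2: 'e' vs 'e' => same
  Position 3: 'd' vs 'b' => DIFFER
Positions that differ: 2

2


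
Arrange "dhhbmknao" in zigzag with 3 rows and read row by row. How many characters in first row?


Zigzag "dhhbmknao" into 3 rows:
Placing characters:
  'd' => row 0
  'h' => row 1
  'h' => row 2
  'b' => row 1
  'm' => row 0
  'k' => row 1
  'n' => row 2
  'a' => row 1
  'o' => row 0
Rows:
  Row 0: "dmo"
  Row 1: "hbka"
  Row 2: "hn"
First row length: 3

3


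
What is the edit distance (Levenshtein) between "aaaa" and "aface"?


Computing edit distance: "aaaa" -> "aface"
DP table:
           a    f    a    c    e
      0    1    2    3    4    5
  a   1    0    1    2    3    4
  a   2    1    1    1    2    3
  a   3    2    2    1    2    3
  a   4    3    3    2    2    3
Edit distance = dp[4][5] = 3

3


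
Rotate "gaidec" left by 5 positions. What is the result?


Input: "gaidec", rotate left by 5
First 5 characters: "gaide"
Remaining characters: "c"
Concatenate remaining + first: "c" + "gaide" = "cgaide"

cgaide


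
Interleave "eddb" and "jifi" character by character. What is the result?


Interleaving "eddb" and "jifi":
  Position 0: 'e' from first, 'j' from second => "ej"
  Position 1: 'd' from first, 'i' from second => "di"
  Position 2: 'd' from first, 'f' from second => "df"
  Position 3: 'b' from first, 'i' from second => "bi"
Result: ejdidfbi

ejdidfbi


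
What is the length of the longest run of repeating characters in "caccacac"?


Input: "caccacac"
Scanning for longest run:
  Position 1 ('a'): new char, reset run to 1
  Position 2 ('c'): new char, reset run to 1
  Position 3 ('c'): continues run of 'c', length=2
  Position 4 ('a'): new char, reset run to 1
  Position 5 ('c'): new char, reset run to 1
  Position 6 ('a'): new char, reset run to 1
  Position 7 ('c'): new char, reset run to 1
Longest run: 'c' with length 2

2


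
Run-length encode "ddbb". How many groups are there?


Input: ddbb
Scanning for consecutive runs:
  Group 1: 'd' x 2 (positions 0-1)
  Group 2: 'b' x 2 (positions 2-3)
Total groups: 2

2


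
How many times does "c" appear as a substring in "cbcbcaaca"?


Searching for "c" in "cbcbcaaca"
Scanning each position:
  Position 0: "c" => MATCH
  Position 1: "b" => no
  Position 2: "c" => MATCH
  Position 3: "b" => no
  Position 4: "c" => MATCH
  Position 5: "a" => no
  Position 6: "a" => no
  Position 7: "c" => MATCH
  Position 8: "a" => no
Total occurrences: 4

4


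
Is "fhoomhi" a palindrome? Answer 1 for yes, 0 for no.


Input: fhoomhi
Reversed: ihmoohf
  Compare pos 0 ('f') with pos 6 ('i'): MISMATCH
  Compare pos 1 ('h') with pos 5 ('h'): match
  Compare pos 2 ('o') with pos 4 ('m'): MISMATCH
Result: not a palindrome

0


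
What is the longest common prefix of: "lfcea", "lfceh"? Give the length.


Words: lfcea, lfceh
  Position 0: all 'l' => match
  Position 1: all 'f' => match
  Position 2: all 'c' => match
  Position 3: all 'e' => match
  Position 4: ('a', 'h') => mismatch, stop
LCP = "lfce" (length 4)

4
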